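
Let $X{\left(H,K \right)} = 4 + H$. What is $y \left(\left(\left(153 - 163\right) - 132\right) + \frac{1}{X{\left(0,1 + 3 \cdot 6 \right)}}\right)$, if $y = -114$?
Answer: $\frac{32319}{2} \approx 16160.0$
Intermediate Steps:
$y \left(\left(\left(153 - 163\right) - 132\right) + \frac{1}{X{\left(0,1 + 3 \cdot 6 \right)}}\right) = - 114 \left(\left(\left(153 - 163\right) - 132\right) + \frac{1}{4 + 0}\right) = - 114 \left(\left(-10 - 132\right) + \frac{1}{4}\right) = - 114 \left(-142 + \frac{1}{4}\right) = \left(-114\right) \left(- \frac{567}{4}\right) = \frac{32319}{2}$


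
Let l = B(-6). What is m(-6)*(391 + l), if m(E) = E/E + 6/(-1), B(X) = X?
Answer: -1925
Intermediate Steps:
l = -6
m(E) = -5 (m(E) = 1 + 6*(-1) = 1 - 6 = -5)
m(-6)*(391 + l) = -5*(391 - 6) = -5*385 = -1925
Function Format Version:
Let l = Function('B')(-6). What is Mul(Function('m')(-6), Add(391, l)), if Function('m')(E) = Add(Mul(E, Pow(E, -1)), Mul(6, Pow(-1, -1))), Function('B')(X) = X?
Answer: -1925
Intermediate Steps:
l = -6
Function('m')(E) = -5 (Function('m')(E) = Add(1, Mul(6, -1)) = Add(1, -6) = -5)
Mul(Function('m')(-6), Add(391, l)) = Mul(-5, Add(391, -6)) = Mul(-5, 385) = -1925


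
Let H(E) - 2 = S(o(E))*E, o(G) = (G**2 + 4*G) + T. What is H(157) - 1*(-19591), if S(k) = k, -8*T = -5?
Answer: 31905441/8 ≈ 3.9882e+6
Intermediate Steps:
T = 5/8 (T = -1/8*(-5) = 5/8 ≈ 0.62500)
o(G) = 5/8 + G**2 + 4*G (o(G) = (G**2 + 4*G) + 5/8 = 5/8 + G**2 + 4*G)
H(E) = 2 + E*(5/8 + E**2 + 4*E) (H(E) = 2 + (5/8 + E**2 + 4*E)*E = 2 + E*(5/8 + E**2 + 4*E))
H(157) - 1*(-19591) = (2 + (1/8)*157*(5 + 8*157**2 + 32*157)) - 1*(-19591) = (2 + (1/8)*157*(5 + 8*24649 + 5024)) + 19591 = (2 + (1/8)*157*(5 + 197192 + 5024)) + 19591 = (2 + (1/8)*157*202221) + 19591 = (2 + 31748697/8) + 19591 = 31748713/8 + 19591 = 31905441/8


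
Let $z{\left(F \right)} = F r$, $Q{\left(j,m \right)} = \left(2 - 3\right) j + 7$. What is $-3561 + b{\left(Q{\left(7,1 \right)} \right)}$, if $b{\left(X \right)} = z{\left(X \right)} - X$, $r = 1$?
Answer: $-3561$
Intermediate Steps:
$Q{\left(j,m \right)} = 7 - j$ ($Q{\left(j,m \right)} = - j + 7 = 7 - j$)
$z{\left(F \right)} = F$ ($z{\left(F \right)} = F 1 = F$)
$b{\left(X \right)} = 0$ ($b{\left(X \right)} = X - X = 0$)
$-3561 + b{\left(Q{\left(7,1 \right)} \right)} = -3561 + 0 = -3561$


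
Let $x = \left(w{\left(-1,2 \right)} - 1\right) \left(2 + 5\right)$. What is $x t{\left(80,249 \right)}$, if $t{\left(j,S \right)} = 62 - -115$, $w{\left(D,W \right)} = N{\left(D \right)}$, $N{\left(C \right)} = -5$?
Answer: $-7434$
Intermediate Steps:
$w{\left(D,W \right)} = -5$
$t{\left(j,S \right)} = 177$ ($t{\left(j,S \right)} = 62 + 115 = 177$)
$x = -42$ ($x = \left(-5 - 1\right) \left(2 + 5\right) = \left(-6\right) 7 = -42$)
$x t{\left(80,249 \right)} = \left(-42\right) 177 = -7434$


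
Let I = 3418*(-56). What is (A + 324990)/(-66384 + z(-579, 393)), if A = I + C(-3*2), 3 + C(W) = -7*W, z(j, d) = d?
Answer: -133621/65991 ≈ -2.0248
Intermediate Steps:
C(W) = -3 - 7*W
I = -191408
A = -191369 (A = -191408 + (-3 - (-21)*2) = -191408 + (-3 - 7*(-6)) = -191408 + (-3 + 42) = -191408 + 39 = -191369)
(A + 324990)/(-66384 + z(-579, 393)) = (-191369 + 324990)/(-66384 + 393) = 133621/(-65991) = 133621*(-1/65991) = -133621/65991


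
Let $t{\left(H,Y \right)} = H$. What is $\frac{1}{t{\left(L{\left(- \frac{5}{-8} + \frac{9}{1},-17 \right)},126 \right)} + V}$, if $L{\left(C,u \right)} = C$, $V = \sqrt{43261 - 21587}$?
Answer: $- \frac{616}{1381207} + \frac{64 \sqrt{21674}}{1381207} \approx 0.0063757$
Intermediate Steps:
$V = \sqrt{21674} \approx 147.22$
$\frac{1}{t{\left(L{\left(- \frac{5}{-8} + \frac{9}{1},-17 \right)},126 \right)} + V} = \frac{1}{\left(- \frac{5}{-8} + \frac{9}{1}\right) + \sqrt{21674}} = \frac{1}{\left(\left(-5\right) \left(- \frac{1}{8}\right) + 9 \cdot 1\right) + \sqrt{21674}} = \frac{1}{\left(\frac{5}{8} + 9\right) + \sqrt{21674}} = \frac{1}{\frac{77}{8} + \sqrt{21674}}$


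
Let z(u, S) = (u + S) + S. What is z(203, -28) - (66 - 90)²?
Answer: -429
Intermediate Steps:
z(u, S) = u + 2*S (z(u, S) = (S + u) + S = u + 2*S)
z(203, -28) - (66 - 90)² = (203 + 2*(-28)) - (66 - 90)² = (203 - 56) - 1*(-24)² = 147 - 1*576 = 147 - 576 = -429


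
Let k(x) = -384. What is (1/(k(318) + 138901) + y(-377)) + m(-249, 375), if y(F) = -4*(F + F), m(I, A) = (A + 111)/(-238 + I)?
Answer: 203385342689/67457779 ≈ 3015.0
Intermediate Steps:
m(I, A) = (111 + A)/(-238 + I)
y(F) = -8*F
(1/(k(318) + 138901) + y(-377)) + m(-249, 375) = (1/(-384 + 138901) - 8*(-377)) + (111 + 375)/(-238 - 249) = (1/138517 + 3016) + 486/(-487) = (1/138517 + 3016) - 1/487*486 = 417767273/138517 - 486/487 = 203385342689/67457779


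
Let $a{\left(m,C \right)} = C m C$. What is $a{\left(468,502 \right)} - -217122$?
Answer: $118154994$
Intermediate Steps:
$a{\left(m,C \right)} = m C^{2}$
$a{\left(468,502 \right)} - -217122 = 468 \cdot 502^{2} - -217122 = 468 \cdot 252004 + 217122 = 117937872 + 217122 = 118154994$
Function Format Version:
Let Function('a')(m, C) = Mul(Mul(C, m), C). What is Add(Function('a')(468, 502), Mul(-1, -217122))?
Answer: 118154994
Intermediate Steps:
Function('a')(m, C) = Mul(m, Pow(C, 2))
Add(Function('a')(468, 502), Mul(-1, -217122)) = Add(Mul(468, Pow(502, 2)), Mul(-1, -217122)) = Add(Mul(468, 252004), 217122) = Add(117937872, 217122) = 118154994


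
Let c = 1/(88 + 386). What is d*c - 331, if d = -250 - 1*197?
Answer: -52447/158 ≈ -331.94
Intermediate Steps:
c = 1/474 ≈ 0.0021097
d = -447 (d = -250 - 197 = -447)
d*c - 331 = -447*1/474 - 331 = -149/158 - 331 = -52447/158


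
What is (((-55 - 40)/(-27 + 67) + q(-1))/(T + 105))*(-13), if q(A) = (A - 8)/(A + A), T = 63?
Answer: -221/1344 ≈ -0.16443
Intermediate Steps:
q(A) = (-8 + A)/(2*A) (q(A) = (-8 + A)/((2*A)) = (-8 + A)*(1/(2*A)) = (-8 + A)/(2*A))
(((-55 - 40)/(-27 + 67) + q(-1))/(T + 105))*(-13) = (((-55 - 40)/(-27 + 67) + (1/2)*(-8 - 1)/(-1))/(63 + 105))*(-13) = ((-95/40 + (1/2)*(-1)*(-9))/168)*(-13) = ((-95*1/40 + 9/2)*(1/168))*(-13) = ((-19/8 + 9/2)*(1/168))*(-13) = ((17/8)*(1/168))*(-13) = (17/1344)*(-13) = -221/1344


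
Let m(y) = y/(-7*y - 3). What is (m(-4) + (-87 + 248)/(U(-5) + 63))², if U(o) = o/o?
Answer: 14205361/2560000 ≈ 5.5490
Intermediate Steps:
U(o) = 1
m(y) = y/(-3 - 7*y)
(m(-4) + (-87 + 248)/(U(-5) + 63))² = (-1*(-4)/(3 + 7*(-4)) + (-87 + 248)/(1 + 63))² = (-1*(-4)/(3 - 28) + 161/64)² = (-1*(-4)/(-25) + 161*(1/64))² = (-1*(-4)*(-1/25) + 161/64)² = (-4/25 + 161/64)² = (3769/1600)² = 14205361/2560000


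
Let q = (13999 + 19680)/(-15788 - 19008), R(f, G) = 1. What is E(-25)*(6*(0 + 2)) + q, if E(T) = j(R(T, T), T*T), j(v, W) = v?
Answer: 383873/34796 ≈ 11.032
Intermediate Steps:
E(T) = 1
q = -33679/34796 (q = 33679/(-34796) = 33679*(-1/34796) = -33679/34796 ≈ -0.96790)
E(-25)*(6*(0 + 2)) + q = 1*(6*(0 + 2)) - 33679/34796 = 1*(6*2) - 33679/34796 = 1*12 - 33679/34796 = 12 - 33679/34796 = 383873/34796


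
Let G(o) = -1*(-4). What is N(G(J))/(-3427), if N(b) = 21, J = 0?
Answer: -21/3427 ≈ -0.0061278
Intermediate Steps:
G(o) = 4
N(G(J))/(-3427) = 21/(-3427) = 21*(-1/3427) = -21/3427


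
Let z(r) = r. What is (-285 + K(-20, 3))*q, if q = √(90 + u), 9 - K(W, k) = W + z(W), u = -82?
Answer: -472*√2 ≈ -667.51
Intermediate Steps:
K(W, k) = 9 - 2*W (K(W, k) = 9 - (W + W) = 9 - 2*W)
q = 2*√2 (q = √(90 - 82) = √8 = 2*√2 ≈ 2.8284)
(-285 + K(-20, 3))*q = (-285 + (9 - 2*(-20)))*(2*√2) = (-285 + (9 + 40))*(2*√2) = (-285 + 49)*(2*√2) = -472*√2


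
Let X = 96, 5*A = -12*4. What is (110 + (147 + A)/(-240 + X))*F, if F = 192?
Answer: 104684/5 ≈ 20937.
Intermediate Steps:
A = -48/5 (A = (-12*4)/5 = (1/5)*(-48) = -48/5 ≈ -9.6000)
(110 + (147 + A)/(-240 + X))*F = (110 + (147 - 48/5)/(-240 + 96))*192 = (110 + (687/5)/(-144))*192 = (110 + (687/5)*(-1/144))*192 = (110 - 229/240)*192 = (26171/240)*192 = 104684/5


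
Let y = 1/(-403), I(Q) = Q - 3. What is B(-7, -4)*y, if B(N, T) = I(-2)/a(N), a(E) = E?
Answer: -5/2821 ≈ -0.0017724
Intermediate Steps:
I(Q) = -3 + Q
y = -1/403 ≈ -0.0024814
B(N, T) = -5/N (B(N, T) = (-3 - 2)/N = -5/N)
B(-7, -4)*y = -5/(-7)*(-1/403) = -5*(-⅐)*(-1/403) = (5/7)*(-1/403) = -5/2821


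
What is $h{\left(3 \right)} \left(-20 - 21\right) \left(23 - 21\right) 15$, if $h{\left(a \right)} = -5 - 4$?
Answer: $11070$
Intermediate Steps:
$h{\left(a \right)} = -9$
$h{\left(3 \right)} \left(-20 - 21\right) \left(23 - 21\right) 15 = - 9 \left(-20 - 21\right) \left(23 - 21\right) 15 = - 9 \left(\left(-41\right) 2\right) 15 = \left(-9\right) \left(-82\right) 15 = 738 \cdot 15 = 11070$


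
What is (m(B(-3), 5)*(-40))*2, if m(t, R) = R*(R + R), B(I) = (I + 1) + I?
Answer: -4000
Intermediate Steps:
B(I) = 1 + 2*I (B(I) = (1 + I) + I = 1 + 2*I)
m(t, R) = 2*R**2 (m(t, R) = R*(2*R) = 2*R**2)
(m(B(-3), 5)*(-40))*2 = ((2*5**2)*(-40))*2 = ((2*25)*(-40))*2 = (50*(-40))*2 = -2000*2 = -4000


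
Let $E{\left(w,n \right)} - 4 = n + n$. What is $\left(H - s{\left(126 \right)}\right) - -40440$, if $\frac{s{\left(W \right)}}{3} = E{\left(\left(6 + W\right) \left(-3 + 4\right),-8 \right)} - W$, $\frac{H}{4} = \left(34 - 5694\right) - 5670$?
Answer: $-4466$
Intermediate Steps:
$H = -45320$ ($H = 4 \left(\left(34 - 5694\right) - 5670\right) = 4 \left(-5660 - 5670\right) = 4 \left(-11330\right) = -45320$)
$E{\left(w,n \right)} = 4 + 2 n$ ($E{\left(w,n \right)} = 4 + \left(n + n\right) = 4 + 2 n$)
$s{\left(W \right)} = -36 - 3 W$ ($s{\left(W \right)} = 3 \left(\left(4 + 2 \left(-8\right)\right) - W\right) = 3 \left(\left(4 - 16\right) - W\right) = 3 \left(-12 - W\right) = -36 - 3 W$)
$\left(H - s{\left(126 \right)}\right) - -40440 = \left(-45320 - \left(-36 - 378\right)\right) - -40440 = \left(-45320 - \left(-36 - 378\right)\right) + 40440 = \left(-45320 - -414\right) + 40440 = \left(-45320 + 414\right) + 40440 = -44906 + 40440 = -4466$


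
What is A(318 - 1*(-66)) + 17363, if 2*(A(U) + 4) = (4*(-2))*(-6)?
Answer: 17383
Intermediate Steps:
A(U) = 20 (A(U) = -4 + ((4*(-2))*(-6))/2 = -4 + (-8*(-6))/2 = -4 + (½)*48 = -4 + 24 = 20)
A(318 - 1*(-66)) + 17363 = 20 + 17363 = 17383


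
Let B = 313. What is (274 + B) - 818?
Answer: -231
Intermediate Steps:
(274 + B) - 818 = (274 + 313) - 818 = 587 - 818 = -231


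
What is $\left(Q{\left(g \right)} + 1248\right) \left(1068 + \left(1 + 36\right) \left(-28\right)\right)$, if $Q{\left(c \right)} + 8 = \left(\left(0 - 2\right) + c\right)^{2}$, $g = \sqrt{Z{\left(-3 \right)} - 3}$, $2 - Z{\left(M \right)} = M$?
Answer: $39872 - 128 \sqrt{2} \approx 39691.0$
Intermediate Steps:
$Z{\left(M \right)} = 2 - M$
$g = \sqrt{2}$ ($g = \sqrt{\left(2 - -3\right) - 3} = \sqrt{\left(2 + 3\right) - 3} = \sqrt{5 - 3} = \sqrt{2} \approx 1.4142$)
$Q{\left(c \right)} = -8 + \left(-2 + c\right)^{2}$ ($Q{\left(c \right)} = -8 + \left(\left(0 - 2\right) + c\right)^{2} = -8 + \left(-2 + c\right)^{2}$)
$\left(Q{\left(g \right)} + 1248\right) \left(1068 + \left(1 + 36\right) \left(-28\right)\right) = \left(\left(-8 + \left(-2 + \sqrt{2}\right)^{2}\right) + 1248\right) \left(1068 + \left(1 + 36\right) \left(-28\right)\right) = \left(1240 + \left(-2 + \sqrt{2}\right)^{2}\right) \left(1068 + 37 \left(-28\right)\right) = \left(1240 + \left(-2 + \sqrt{2}\right)^{2}\right) \left(1068 - 1036\right) = \left(1240 + \left(-2 + \sqrt{2}\right)^{2}\right) 32 = 39680 + 32 \left(-2 + \sqrt{2}\right)^{2}$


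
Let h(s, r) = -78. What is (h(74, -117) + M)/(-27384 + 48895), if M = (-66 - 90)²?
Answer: 24258/21511 ≈ 1.1277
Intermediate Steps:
M = 24336 (M = (-156)² = 24336)
(h(74, -117) + M)/(-27384 + 48895) = (-78 + 24336)/(-27384 + 48895) = 24258/21511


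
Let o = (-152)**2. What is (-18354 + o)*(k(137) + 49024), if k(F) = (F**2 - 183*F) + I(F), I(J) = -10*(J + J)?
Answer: 189914500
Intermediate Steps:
o = 23104
I(J) = -20*J
k(F) = F**2 - 203*F (k(F) = (F**2 - 183*F) - 20*F = F**2 - 203*F)
(-18354 + o)*(k(137) + 49024) = (-18354 + 23104)*(137*(-203 + 137) + 49024) = 4750*(137*(-66) + 49024) = 4750*(-9042 + 49024) = 4750*39982 = 189914500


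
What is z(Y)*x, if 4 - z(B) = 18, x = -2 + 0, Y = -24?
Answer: 28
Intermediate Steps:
x = -2
z(B) = -14 (z(B) = 4 - 1*18 = 4 - 18 = -14)
z(Y)*x = -14*(-2) = 28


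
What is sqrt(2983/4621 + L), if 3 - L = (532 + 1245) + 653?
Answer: 2*I*sqrt(12952875566)/4621 ≈ 49.258*I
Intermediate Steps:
L = -2427 (L = 3 - ((532 + 1245) + 653) = 3 - (1777 + 653) = 3 - 1*2430 = 3 - 2430 = -2427)
sqrt(2983/4621 + L) = sqrt(2983/4621 - 2427) = sqrt(-11212184/4621) = 2*I*sqrt(12952875566)/4621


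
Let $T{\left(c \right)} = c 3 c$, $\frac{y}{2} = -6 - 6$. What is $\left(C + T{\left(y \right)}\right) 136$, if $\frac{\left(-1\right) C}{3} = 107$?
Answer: $191352$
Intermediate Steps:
$C = -321$ ($C = \left(-3\right) 107 = -321$)
$y = -24$ ($y = 2 \left(-6 - 6\right) = 2 \left(-12\right) = -24$)
$T{\left(c \right)} = 3 c^{2}$ ($T{\left(c \right)} = 3 c c = 3 c^{2}$)
$\left(C + T{\left(y \right)}\right) 136 = \left(-321 + 3 \left(-24\right)^{2}\right) 136 = \left(-321 + 3 \cdot 576\right) 136 = \left(-321 + 1728\right) 136 = 1407 \cdot 136 = 191352$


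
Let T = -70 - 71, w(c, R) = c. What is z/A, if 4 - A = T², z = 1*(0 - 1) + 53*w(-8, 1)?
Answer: 425/19877 ≈ 0.021381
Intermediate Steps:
T = -141
z = -425 (z = 1*(0 - 1) + 53*(-8) = 1*(-1) - 424 = -1 - 424 = -425)
A = -19877 (A = 4 - 1*(-141)² = 4 - 1*19881 = 4 - 19881 = -19877)
z/A = -425/(-19877) = -425*(-1/19877) = 425/19877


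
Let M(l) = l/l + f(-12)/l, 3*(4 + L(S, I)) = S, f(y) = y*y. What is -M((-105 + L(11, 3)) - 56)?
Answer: -13/121 ≈ -0.10744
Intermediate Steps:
f(y) = y²
L(S, I) = -4 + S/3
M(l) = 1 + 144/l (M(l) = l/l + (-12)²/l = 1 + 144/l)
-M((-105 + L(11, 3)) - 56) = -(144 + ((-105 + (-4 + (⅓)*11)) - 56))/((-105 + (-4 + (⅓)*11)) - 56) = -(144 + ((-105 + (-4 + 11/3)) - 56))/((-105 + (-4 + 11/3)) - 56) = -(144 + ((-105 - ⅓) - 56))/((-105 - ⅓) - 56) = -(144 + (-316/3 - 56))/(-316/3 - 56) = -(144 - 484/3)/(-484/3) = -(-3)*(-52)/(484*3) = -1*13/121 = -13/121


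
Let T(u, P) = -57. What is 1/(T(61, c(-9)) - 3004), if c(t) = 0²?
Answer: -1/3061 ≈ -0.00032669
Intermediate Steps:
c(t) = 0
1/(T(61, c(-9)) - 3004) = 1/(-57 - 3004) = 1/(-3061) = -1/3061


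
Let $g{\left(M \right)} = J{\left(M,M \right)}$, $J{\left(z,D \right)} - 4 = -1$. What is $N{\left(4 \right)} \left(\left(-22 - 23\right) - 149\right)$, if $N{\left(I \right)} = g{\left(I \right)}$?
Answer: $-582$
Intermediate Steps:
$J{\left(z,D \right)} = 3$ ($J{\left(z,D \right)} = 4 - 1 = 3$)
$g{\left(M \right)} = 3$
$N{\left(I \right)} = 3$
$N{\left(4 \right)} \left(\left(-22 - 23\right) - 149\right) = 3 \left(\left(-22 - 23\right) - 149\right) = 3 \left(-45 - 149\right) = 3 \left(-194\right) = -582$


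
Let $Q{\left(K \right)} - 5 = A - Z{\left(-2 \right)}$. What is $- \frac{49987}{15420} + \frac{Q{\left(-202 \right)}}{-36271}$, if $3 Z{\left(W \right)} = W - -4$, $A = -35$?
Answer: $- \frac{78808939}{24317340} \approx -3.2409$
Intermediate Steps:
$Z{\left(W \right)} = \frac{4}{3} + \frac{W}{3}$ ($Z{\left(W \right)} = \frac{W - -4}{3} = \frac{W + 4}{3} = \frac{4 + W}{3} = \frac{4}{3} + \frac{W}{3}$)
$Q{\left(K \right)} = - \frac{92}{3}$ ($Q{\left(K \right)} = 5 - \left(\frac{109}{3} - \frac{2}{3}\right) = 5 - \frac{107}{3} = - \frac{92}{3}$)
$- \frac{49987}{15420} + \frac{Q{\left(-202 \right)}}{-36271} = - \frac{49987}{15420} - \frac{92}{3 \left(-36271\right)} = \left(-49987\right) \frac{1}{15420} - - \frac{4}{4731} = - \frac{49987}{15420} + \frac{4}{4731} = - \frac{78808939}{24317340}$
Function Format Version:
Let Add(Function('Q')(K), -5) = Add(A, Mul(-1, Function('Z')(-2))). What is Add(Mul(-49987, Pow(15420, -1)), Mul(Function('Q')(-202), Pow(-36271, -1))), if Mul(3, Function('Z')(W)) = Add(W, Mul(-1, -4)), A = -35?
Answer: Rational(-78808939, 24317340) ≈ -3.2409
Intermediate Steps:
Function('Z')(W) = Add(Rational(4, 3), Mul(Rational(1, 3), W)) (Function('Z')(W) = Mul(Rational(1, 3), Add(W, Mul(-1, -4))) = Mul(Rational(1, 3), Add(W, 4)) = Mul(Rational(1, 3), Add(4, W)) = Add(Rational(4, 3), Mul(Rational(1, 3), W)))
Function('Q')(K) = Rational(-92, 3) (Function('Q')(K) = Add(5, Add(-35, Mul(-1, Add(Rational(4, 3), Mul(Rational(1, 3), -2))))) = Add(5, Add(-35, Mul(-1, Add(Rational(4, 3), Rational(-2, 3))))) = Add(5, Add(-35, Mul(-1, Rational(2, 3)))) = Add(5, Add(-35, Rational(-2, 3))) = Add(5, Rational(-107, 3)) = Rational(-92, 3))
Add(Mul(-49987, Pow(15420, -1)), Mul(Function('Q')(-202), Pow(-36271, -1))) = Add(Mul(-49987, Pow(15420, -1)), Mul(Rational(-92, 3), Pow(-36271, -1))) = Add(Mul(-49987, Rational(1, 15420)), Mul(Rational(-92, 3), Rational(-1, 36271))) = Add(Rational(-49987, 15420), Rational(4, 4731)) = Rational(-78808939, 24317340)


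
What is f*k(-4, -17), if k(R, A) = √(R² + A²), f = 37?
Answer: 37*√305 ≈ 646.18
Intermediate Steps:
k(R, A) = √(A² + R²)
f*k(-4, -17) = 37*√((-17)² + (-4)²) = 37*√(289 + 16) = 37*√305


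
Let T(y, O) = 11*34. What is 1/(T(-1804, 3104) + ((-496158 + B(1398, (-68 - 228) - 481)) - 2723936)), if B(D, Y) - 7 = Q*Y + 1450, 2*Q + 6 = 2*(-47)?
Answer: -1/3179413 ≈ -3.1452e-7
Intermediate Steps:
Q = -50 (Q = -3 + (2*(-47))/2 = -3 + (½)*(-94) = -3 - 47 = -50)
B(D, Y) = 1457 - 50*Y (B(D, Y) = 7 + (-50*Y + 1450) = 7 + (1450 - 50*Y) = 1457 - 50*Y)
T(y, O) = 374
1/(T(-1804, 3104) + ((-496158 + B(1398, (-68 - 228) - 481)) - 2723936)) = 1/(374 + ((-496158 + (1457 - 50*((-68 - 228) - 481))) - 2723936)) = 1/(374 + ((-496158 + (1457 - 50*(-296 - 481))) - 2723936)) = 1/(374 + ((-496158 + (1457 - 50*(-777))) - 2723936)) = 1/(374 + ((-496158 + (1457 + 38850)) - 2723936)) = 1/(374 + ((-496158 + 40307) - 2723936)) = 1/(374 + (-455851 - 2723936)) = 1/(374 - 3179787) = 1/(-3179413) = -1/3179413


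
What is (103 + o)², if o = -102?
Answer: 1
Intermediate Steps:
(103 + o)² = (103 - 102)² = 1² = 1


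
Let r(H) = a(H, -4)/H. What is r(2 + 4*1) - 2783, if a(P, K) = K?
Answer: -8351/3 ≈ -2783.7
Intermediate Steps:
r(H) = -4/H
r(2 + 4*1) - 2783 = -4/(2 + 4*1) - 2783 = -4/(2 + 4) - 2783 = -4/6 - 2783 = -4*⅙ - 2783 = -⅔ - 2783 = -8351/3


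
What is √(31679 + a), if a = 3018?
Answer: √34697 ≈ 186.27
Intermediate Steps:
√(31679 + a) = √(31679 + 3018) = √34697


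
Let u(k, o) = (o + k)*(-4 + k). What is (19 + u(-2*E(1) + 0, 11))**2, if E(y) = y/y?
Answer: 1225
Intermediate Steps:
E(y) = 1
u(k, o) = (-4 + k)*(k + o) (u(k, o) = (k + o)*(-4 + k) = (-4 + k)*(k + o))
(19 + u(-2*E(1) + 0, 11))**2 = (19 + ((-2*1 + 0)**2 - 4*(-2*1 + 0) - 4*11 + (-2*1 + 0)*11))**2 = (19 + ((-2 + 0)**2 - 4*(-2 + 0) - 44 + (-2 + 0)*11))**2 = (19 + ((-2)**2 - 4*(-2) - 44 - 2*11))**2 = (19 + (4 + 8 - 44 - 22))**2 = (19 - 54)**2 = (-35)**2 = 1225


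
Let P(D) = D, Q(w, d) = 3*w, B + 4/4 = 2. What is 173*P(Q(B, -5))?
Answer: 519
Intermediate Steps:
B = 1 (B = -1 + 2 = 1)
173*P(Q(B, -5)) = 173*(3*1) = 173*3 = 519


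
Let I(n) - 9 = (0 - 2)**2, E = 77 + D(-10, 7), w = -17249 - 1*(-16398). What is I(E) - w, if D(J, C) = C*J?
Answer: 864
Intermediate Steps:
w = -851 (w = -17249 + 16398 = -851)
E = 7 (E = 77 + 7*(-10) = 77 - 70 = 7)
I(n) = 13 (I(n) = 9 + (0 - 2)**2 = 9 + (-2)**2 = 9 + 4 = 13)
I(E) - w = 13 - 1*(-851) = 13 + 851 = 864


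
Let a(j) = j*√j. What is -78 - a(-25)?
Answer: -78 + 125*I ≈ -78.0 + 125.0*I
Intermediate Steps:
a(j) = j^(3/2)
-78 - a(-25) = -78 - (-25)^(3/2) = -78 - (-125)*I = -78 + 125*I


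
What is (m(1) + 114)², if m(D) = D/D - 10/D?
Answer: 11025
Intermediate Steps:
m(D) = 1 - 10/D
(m(1) + 114)² = ((-10 + 1)/1 + 114)² = (1*(-9) + 114)² = (-9 + 114)² = 105² = 11025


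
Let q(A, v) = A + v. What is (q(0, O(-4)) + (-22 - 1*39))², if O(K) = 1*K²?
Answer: 2025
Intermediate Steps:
O(K) = K²
(q(0, O(-4)) + (-22 - 1*39))² = ((0 + (-4)²) + (-22 - 1*39))² = ((0 + 16) + (-22 - 39))² = (16 - 61)² = (-45)² = 2025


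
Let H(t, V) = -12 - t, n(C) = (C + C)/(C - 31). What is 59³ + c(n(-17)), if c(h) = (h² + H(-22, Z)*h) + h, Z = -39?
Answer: 118303081/576 ≈ 2.0539e+5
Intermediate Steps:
n(C) = 2*C/(-31 + C) (n(C) = (2*C)/(-31 + C) = 2*C/(-31 + C))
c(h) = h² + 11*h (c(h) = (h² + (-12 - 1*(-22))*h) + h = (h² + (-12 + 22)*h) + h = (h² + 10*h) + h = h² + 11*h)
59³ + c(n(-17)) = 59³ + (2*(-17)/(-31 - 17))*(11 + 2*(-17)/(-31 - 17)) = 205379 + (2*(-17)/(-48))*(11 + 2*(-17)/(-48)) = 205379 + (2*(-17)*(-1/48))*(11 + 2*(-17)*(-1/48)) = 205379 + 17*(11 + 17/24)/24 = 205379 + (17/24)*(281/24) = 205379 + 4777/576 = 118303081/576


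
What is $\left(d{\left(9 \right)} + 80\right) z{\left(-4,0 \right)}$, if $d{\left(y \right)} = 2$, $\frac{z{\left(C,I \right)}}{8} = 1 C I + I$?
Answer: $0$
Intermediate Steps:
$z{\left(C,I \right)} = 8 I + 8 C I$ ($z{\left(C,I \right)} = 8 \left(1 C I + I\right) = 8 \left(C I + I\right) = 8 \left(I + C I\right) = 8 I + 8 C I$)
$\left(d{\left(9 \right)} + 80\right) z{\left(-4,0 \right)} = \left(2 + 80\right) 8 \cdot 0 \left(1 - 4\right) = 82 \cdot 8 \cdot 0 \left(-3\right) = 82 \cdot 0 = 0$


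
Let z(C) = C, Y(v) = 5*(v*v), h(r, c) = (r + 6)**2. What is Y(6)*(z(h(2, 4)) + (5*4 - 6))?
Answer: 14040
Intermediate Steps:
h(r, c) = (6 + r)**2
Y(v) = 5*v**2
Y(6)*(z(h(2, 4)) + (5*4 - 6)) = (5*6**2)*((6 + 2)**2 + (5*4 - 6)) = (5*36)*(8**2 + (20 - 6)) = 180*(64 + 14) = 180*78 = 14040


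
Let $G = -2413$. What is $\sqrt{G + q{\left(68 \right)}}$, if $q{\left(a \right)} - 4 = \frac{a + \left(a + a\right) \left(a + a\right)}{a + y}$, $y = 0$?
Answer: $2 i \sqrt{534} \approx 46.217 i$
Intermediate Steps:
$q{\left(a \right)} = 4 + \frac{a + 4 a^{2}}{a}$ ($q{\left(a \right)} = 4 + \frac{a + \left(a + a\right) \left(a + a\right)}{a + 0} = 4 + \frac{a + 2 a 2 a}{a} = 4 + \frac{a + 4 a^{2}}{a}$)
$\sqrt{G + q{\left(68 \right)}} = \sqrt{-2413 + \left(5 + 4 \cdot 68\right)} = \sqrt{-2413 + \left(5 + 272\right)} = \sqrt{-2413 + 277} = \sqrt{-2136} = 2 i \sqrt{534}$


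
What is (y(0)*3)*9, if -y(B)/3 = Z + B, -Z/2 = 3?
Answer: 486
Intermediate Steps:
Z = -6 (Z = -2*3 = -6)
y(B) = 18 - 3*B (y(B) = -3*(-6 + B) = 18 - 3*B)
(y(0)*3)*9 = ((18 - 3*0)*3)*9 = ((18 + 0)*3)*9 = (18*3)*9 = 54*9 = 486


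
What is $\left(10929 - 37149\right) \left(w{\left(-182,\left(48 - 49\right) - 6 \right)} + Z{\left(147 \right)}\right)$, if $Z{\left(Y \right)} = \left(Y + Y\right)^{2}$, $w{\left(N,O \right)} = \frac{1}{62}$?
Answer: $- \frac{70256922630}{31} \approx -2.2664 \cdot 10^{9}$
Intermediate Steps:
$w{\left(N,O \right)} = \frac{1}{62}$
$Z{\left(Y \right)} = 4 Y^{2}$ ($Z{\left(Y \right)} = \left(2 Y\right)^{2} = 4 Y^{2}$)
$\left(10929 - 37149\right) \left(w{\left(-182,\left(48 - 49\right) - 6 \right)} + Z{\left(147 \right)}\right) = \left(10929 - 37149\right) \left(\frac{1}{62} + 4 \cdot 147^{2}\right) = - 26220 \left(\frac{1}{62} + 4 \cdot 21609\right) = - 26220 \left(\frac{1}{62} + 86436\right) = \left(-26220\right) \frac{5359033}{62} = - \frac{70256922630}{31}$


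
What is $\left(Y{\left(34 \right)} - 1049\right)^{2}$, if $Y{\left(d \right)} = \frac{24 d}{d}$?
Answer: $1050625$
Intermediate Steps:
$Y{\left(d \right)} = 24$
$\left(Y{\left(34 \right)} - 1049\right)^{2} = \left(24 - 1049\right)^{2} = \left(-1025\right)^{2} = 1050625$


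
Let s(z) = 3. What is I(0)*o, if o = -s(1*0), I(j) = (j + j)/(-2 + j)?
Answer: 0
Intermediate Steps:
I(j) = 2*j/(-2 + j) (I(j) = (2*j)/(-2 + j) = 2*j/(-2 + j))
o = -3 (o = -1*3 = -3)
I(0)*o = (2*0/(-2 + 0))*(-3) = (2*0/(-2))*(-3) = (2*0*(-1/2))*(-3) = 0*(-3) = 0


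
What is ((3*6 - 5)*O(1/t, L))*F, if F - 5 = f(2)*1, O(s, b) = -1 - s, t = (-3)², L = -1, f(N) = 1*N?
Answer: -910/9 ≈ -101.11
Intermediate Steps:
f(N) = N
t = 9
F = 7 (F = 5 + 2*1 = 5 + 2 = 7)
((3*6 - 5)*O(1/t, L))*F = ((3*6 - 5)*(-1 - 1/9))*7 = ((18 - 5)*(-1 - 1*⅑))*7 = (13*(-1 - ⅑))*7 = (13*(-10/9))*7 = -130/9*7 = -910/9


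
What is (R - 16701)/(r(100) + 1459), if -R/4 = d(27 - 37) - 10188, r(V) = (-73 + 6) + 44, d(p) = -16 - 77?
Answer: 24423/1436 ≈ 17.008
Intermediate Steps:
d(p) = -93
r(V) = -23 (r(V) = -67 + 44 = -23)
R = 41124 (R = -4*(-93 - 10188) = -4*(-10281) = 41124)
(R - 16701)/(r(100) + 1459) = (41124 - 16701)/(-23 + 1459) = 24423/1436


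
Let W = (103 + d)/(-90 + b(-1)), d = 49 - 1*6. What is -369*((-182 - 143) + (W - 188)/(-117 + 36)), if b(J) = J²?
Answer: 31789309/267 ≈ 1.1906e+5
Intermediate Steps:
d = 43 (d = 49 - 6 = 43)
W = -146/89 (W = (103 + 43)/(-90 + (-1)²) = 146/(-90 + 1) = 146/(-89) = 146*(-1/89) = -146/89 ≈ -1.6404)
-369*((-182 - 143) + (W - 188)/(-117 + 36)) = -369*((-182 - 143) + (-146/89 - 188)/(-117 + 36)) = -369*(-325 - 16878/89/(-81)) = -369*(-325 - 16878/89*(-1/81)) = -369*(-325 + 5626/2403) = -369*(-775349/2403) = 31789309/267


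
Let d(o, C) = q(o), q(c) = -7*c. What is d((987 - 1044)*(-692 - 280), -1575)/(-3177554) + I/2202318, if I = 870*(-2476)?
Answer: -17214689762/20109150489 ≈ -0.85606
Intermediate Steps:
d(o, C) = -7*o
I = -2154120
d((987 - 1044)*(-692 - 280), -1575)/(-3177554) + I/2202318 = -7*(987 - 1044)*(-692 - 280)/(-3177554) - 2154120/2202318 = -(-399)*(-972)*(-1/3177554) - 2154120*1/2202318 = -7*55404*(-1/3177554) - 12380/12657 = -387828*(-1/3177554) - 12380/12657 = 193914/1588777 - 12380/12657 = -17214689762/20109150489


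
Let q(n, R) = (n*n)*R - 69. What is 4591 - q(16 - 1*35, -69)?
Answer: 29569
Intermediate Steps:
q(n, R) = -69 + R*n² (q(n, R) = n²*R - 69 = R*n² - 69 = -69 + R*n²)
4591 - q(16 - 1*35, -69) = 4591 - (-69 - 69*(16 - 1*35)²) = 4591 - (-69 - 69*(16 - 35)²) = 4591 - (-69 - 69*(-19)²) = 4591 - (-69 - 69*361) = 4591 - (-69 - 24909) = 4591 - 1*(-24978) = 4591 + 24978 = 29569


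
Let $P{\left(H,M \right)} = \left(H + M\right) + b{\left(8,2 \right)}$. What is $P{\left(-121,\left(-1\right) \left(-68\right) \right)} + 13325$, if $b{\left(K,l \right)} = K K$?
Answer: $13336$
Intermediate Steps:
$b{\left(K,l \right)} = K^{2}$
$P{\left(H,M \right)} = 64 + H + M$ ($P{\left(H,M \right)} = \left(H + M\right) + 8^{2} = \left(H + M\right) + 64 = 64 + H + M$)
$P{\left(-121,\left(-1\right) \left(-68\right) \right)} + 13325 = \left(64 - 121 - -68\right) + 13325 = \left(64 - 121 + 68\right) + 13325 = 11 + 13325 = 13336$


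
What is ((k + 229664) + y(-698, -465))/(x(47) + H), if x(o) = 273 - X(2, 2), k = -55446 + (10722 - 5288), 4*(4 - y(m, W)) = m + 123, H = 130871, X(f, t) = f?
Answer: 239733/174856 ≈ 1.3710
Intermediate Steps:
y(m, W) = -107/4 - m/4 (y(m, W) = 4 - (m + 123)/4 = 4 - (123 + m)/4 = 4 + (-123/4 - m/4) = -107/4 - m/4)
k = -50012 (k = -55446 + 5434 = -50012)
x(o) = 271 (x(o) = 273 - 1*2 = 273 - 2 = 271)
((k + 229664) + y(-698, -465))/(x(47) + H) = ((-50012 + 229664) + (-107/4 - ¼*(-698)))/(271 + 130871) = (179652 + (-107/4 + 349/2))/131142 = (179652 + 591/4)*(1/131142) = (719199/4)*(1/131142) = 239733/174856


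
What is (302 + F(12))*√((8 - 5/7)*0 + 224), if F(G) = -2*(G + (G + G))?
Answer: 920*√14 ≈ 3442.3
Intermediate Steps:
F(G) = -6*G (F(G) = -2*(G + 2*G) = -6*G)
(302 + F(12))*√((8 - 5/7)*0 + 224) = (302 - 6*12)*√((8 - 5/7)*0 + 224) = (302 - 72)*√((8 - 5*⅐)*0 + 224) = 230*√((8 - 5/7)*0 + 224) = 230*√((51/7)*0 + 224) = 230*√(0 + 224) = 230*√224 = 230*(4*√14) = 920*√14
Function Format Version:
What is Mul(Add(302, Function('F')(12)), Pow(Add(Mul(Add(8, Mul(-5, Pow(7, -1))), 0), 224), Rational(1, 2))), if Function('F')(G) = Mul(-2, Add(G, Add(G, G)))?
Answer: Mul(920, Pow(14, Rational(1, 2))) ≈ 3442.3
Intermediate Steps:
Function('F')(G) = Mul(-6, G) (Function('F')(G) = Mul(-2, Add(G, Mul(2, G))) = Mul(-2, Mul(3, G)) = Mul(-6, G))
Mul(Add(302, Function('F')(12)), Pow(Add(Mul(Add(8, Mul(-5, Pow(7, -1))), 0), 224), Rational(1, 2))) = Mul(Add(302, Mul(-6, 12)), Pow(Add(Mul(Add(8, Mul(-5, Pow(7, -1))), 0), 224), Rational(1, 2))) = Mul(Add(302, -72), Pow(Add(Mul(Add(8, Mul(-5, Rational(1, 7))), 0), 224), Rational(1, 2))) = Mul(230, Pow(Add(Mul(Add(8, Rational(-5, 7)), 0), 224), Rational(1, 2))) = Mul(230, Pow(Add(Mul(Rational(51, 7), 0), 224), Rational(1, 2))) = Mul(230, Pow(Add(0, 224), Rational(1, 2))) = Mul(230, Pow(224, Rational(1, 2))) = Mul(230, Mul(4, Pow(14, Rational(1, 2)))) = Mul(920, Pow(14, Rational(1, 2)))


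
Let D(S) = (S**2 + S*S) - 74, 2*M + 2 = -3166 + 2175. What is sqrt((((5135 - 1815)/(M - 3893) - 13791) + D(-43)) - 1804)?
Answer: I*sqrt(922673330171)/8779 ≈ 109.42*I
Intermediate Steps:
M = -993/2 (M = -1 + (-3166 + 2175)/2 = -1 + (1/2)*(-991) = -1 - 991/2 = -993/2 ≈ -496.50)
D(S) = -74 + 2*S**2 (D(S) = (S**2 + S**2) - 74 = 2*S**2 - 74 = -74 + 2*S**2)
sqrt((((5135 - 1815)/(M - 3893) - 13791) + D(-43)) - 1804) = sqrt((((5135 - 1815)/(-993/2 - 3893) - 13791) + (-74 + 2*(-43)**2)) - 1804) = sqrt(((3320/(-8779/2) - 13791) + (-74 + 2*1849)) - 1804) = sqrt(((3320*(-2/8779) - 13791) + (-74 + 3698)) - 1804) = sqrt(((-6640/8779 - 13791) + 3624) - 1804) = sqrt((-121077829/8779 + 3624) - 1804) = sqrt(-89262733/8779 - 1804) = sqrt(-105100049/8779) = I*sqrt(922673330171)/8779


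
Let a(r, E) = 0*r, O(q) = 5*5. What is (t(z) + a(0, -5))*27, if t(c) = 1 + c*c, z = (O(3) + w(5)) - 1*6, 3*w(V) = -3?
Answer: 8775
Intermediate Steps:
w(V) = -1 (w(V) = (⅓)*(-3) = -1)
O(q) = 25
a(r, E) = 0
z = 18 (z = (25 - 1) - 1*6 = 24 - 6 = 18)
t(c) = 1 + c²
(t(z) + a(0, -5))*27 = ((1 + 18²) + 0)*27 = ((1 + 324) + 0)*27 = (325 + 0)*27 = 325*27 = 8775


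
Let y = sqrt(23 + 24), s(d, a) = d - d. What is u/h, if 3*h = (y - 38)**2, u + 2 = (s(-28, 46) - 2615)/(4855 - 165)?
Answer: -1532961/261515606 - 273486*sqrt(47)/915304621 ≈ -0.0079103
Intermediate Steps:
s(d, a) = 0
y = sqrt(47) ≈ 6.8557
u = -2399/938 (u = -2 + (0 - 2615)/(4855 - 165) = -2 - 2615/4690 = -2 - 2615*1/4690 = -2 - 523/938 = -2399/938 ≈ -2.5576)
h = (-38 + sqrt(47))**2/3 (h = (sqrt(47) - 38)**2/3 = (-38 + sqrt(47))**2/3 ≈ 323.32)
u/h = -2399*3/(38 - sqrt(47))**2/938 = -7197/(938*(38 - sqrt(47))**2)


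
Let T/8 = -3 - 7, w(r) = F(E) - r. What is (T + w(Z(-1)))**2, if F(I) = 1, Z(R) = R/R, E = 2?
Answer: 6400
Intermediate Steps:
Z(R) = 1
w(r) = 1 - r
T = -80 (T = 8*(-3 - 7) = 8*(-10) = -80)
(T + w(Z(-1)))**2 = (-80 + (1 - 1*1))**2 = (-80 + (1 - 1))**2 = (-80 + 0)**2 = (-80)**2 = 6400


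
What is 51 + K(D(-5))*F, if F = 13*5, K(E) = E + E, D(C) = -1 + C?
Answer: -729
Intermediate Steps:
K(E) = 2*E
F = 65
51 + K(D(-5))*F = 51 + (2*(-1 - 5))*65 = 51 + (2*(-6))*65 = 51 - 12*65 = 51 - 780 = -729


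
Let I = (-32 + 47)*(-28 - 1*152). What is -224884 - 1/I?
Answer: -607186799/2700 ≈ -2.2488e+5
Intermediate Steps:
I = -2700 (I = 15*(-28 - 152) = 15*(-180) = -2700)
-224884 - 1/I = -224884 - 1/(-2700) = -224884 - 1*(-1/2700) = -224884 + 1/2700 = -607186799/2700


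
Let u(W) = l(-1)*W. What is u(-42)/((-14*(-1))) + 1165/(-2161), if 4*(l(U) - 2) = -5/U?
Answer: -88939/8644 ≈ -10.289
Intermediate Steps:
l(U) = 2 - 5/(4*U) (l(U) = 2 + (-5/U)/4 = 2 - 5/(4*U))
u(W) = 13*W/4 (u(W) = (2 - 5/4/(-1))*W = (2 - 5/4*(-1))*W = (2 + 5/4)*W = 13*W/4)
u(-42)/((-14*(-1))) + 1165/(-2161) = ((13/4)*(-42))/((-14*(-1))) + 1165/(-2161) = -273/2/14 + 1165*(-1/2161) = -273/2*1/14 - 1165/2161 = -39/4 - 1165/2161 = -88939/8644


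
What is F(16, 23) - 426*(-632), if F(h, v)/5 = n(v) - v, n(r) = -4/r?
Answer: 6189671/23 ≈ 2.6912e+5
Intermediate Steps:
F(h, v) = -20/v - 5*v (F(h, v) = 5*(-4/v - v) = 5*(-v - 4/v) = -20/v - 5*v)
F(16, 23) - 426*(-632) = (-20/23 - 5*23) - 426*(-632) = (-20*1/23 - 115) + 269232 = (-20/23 - 115) + 269232 = -2665/23 + 269232 = 6189671/23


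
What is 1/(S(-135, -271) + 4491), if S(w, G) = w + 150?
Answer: 1/4506 ≈ 0.00022193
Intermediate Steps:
S(w, G) = 150 + w
1/(S(-135, -271) + 4491) = 1/((150 - 135) + 4491) = 1/(15 + 4491) = 1/4506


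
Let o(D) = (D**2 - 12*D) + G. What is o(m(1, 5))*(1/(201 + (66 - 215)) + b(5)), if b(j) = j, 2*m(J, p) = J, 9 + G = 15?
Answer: 261/208 ≈ 1.2548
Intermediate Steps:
G = 6 (G = -9 + 15 = 6)
m(J, p) = J/2
o(D) = 6 + D**2 - 12*D (o(D) = (D**2 - 12*D) + 6 = 6 + D**2 - 12*D)
o(m(1, 5))*(1/(201 + (66 - 215)) + b(5)) = (6 + ((1/2)*1)**2 - 6)*(1/(201 + (66 - 215)) + 5) = (6 + (1/2)**2 - 12*1/2)*(1/(201 - 149) + 5) = (6 + 1/4 - 6)*(1/52 + 5) = (1/52 + 5)/4 = (1/4)*(261/52) = 261/208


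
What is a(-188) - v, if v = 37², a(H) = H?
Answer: -1557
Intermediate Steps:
v = 1369
a(-188) - v = -188 - 1*1369 = -188 - 1369 = -1557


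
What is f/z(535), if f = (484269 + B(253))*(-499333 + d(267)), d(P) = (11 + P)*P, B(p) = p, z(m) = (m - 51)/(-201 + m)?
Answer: -17198803436809/121 ≈ -1.4214e+11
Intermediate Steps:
z(m) = (-51 + m)/(-201 + m)
d(P) = P*(11 + P)
f = -205973693854 (f = (484269 + 253)*(-499333 + 267*(11 + 267)) = 484522*(-499333 + 267*278) = 484522*(-499333 + 74226) = 484522*(-425107) = -205973693854)
f/z(535) = -205973693854*(-201 + 535)/(-51 + 535) = -205973693854/(484/334) = -205973693854/((1/334)*484) = -205973693854/242/167 = -205973693854*167/242 = -17198803436809/121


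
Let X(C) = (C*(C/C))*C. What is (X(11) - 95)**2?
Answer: 676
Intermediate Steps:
X(C) = C**2 (X(C) = (C*1)*C = C*C = C**2)
(X(11) - 95)**2 = (11**2 - 95)**2 = (121 - 95)**2 = 26**2 = 676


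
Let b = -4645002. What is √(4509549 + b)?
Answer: I*√135453 ≈ 368.04*I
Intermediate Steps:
√(4509549 + b) = √(4509549 - 4645002) = √(-135453) = I*√135453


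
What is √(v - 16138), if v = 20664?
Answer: √4526 ≈ 67.276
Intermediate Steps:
√(v - 16138) = √(20664 - 16138) = √4526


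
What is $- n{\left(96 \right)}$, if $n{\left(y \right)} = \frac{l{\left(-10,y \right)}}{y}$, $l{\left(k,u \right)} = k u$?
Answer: $10$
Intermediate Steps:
$n{\left(y \right)} = -10$ ($n{\left(y \right)} = \frac{\left(-10\right) y}{y} = -10$)
$- n{\left(96 \right)} = \left(-1\right) \left(-10\right) = 10$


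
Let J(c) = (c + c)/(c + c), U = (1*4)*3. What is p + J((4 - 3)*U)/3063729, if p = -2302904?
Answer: -7055473769015/3063729 ≈ -2.3029e+6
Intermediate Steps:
U = 12 (U = 4*3 = 12)
J(c) = 1 (J(c) = (2*c)/((2*c)) = (2*c)*(1/(2*c)) = 1)
p + J((4 - 3)*U)/3063729 = -2302904 + 1/3063729 = -7055473769015/3063729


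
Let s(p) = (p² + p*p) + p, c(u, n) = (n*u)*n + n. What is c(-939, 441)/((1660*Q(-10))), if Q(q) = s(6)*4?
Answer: -30436203/86320 ≈ -352.60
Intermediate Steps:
c(u, n) = n + u*n² (c(u, n) = u*n² + n = n + u*n²)
s(p) = p + 2*p² (s(p) = (p² + p²) + p = 2*p² + p = p + 2*p²)
Q(q) = 312 (Q(q) = (6*(1 + 2*6))*4 = (6*(1 + 12))*4 = (6*13)*4 = 78*4 = 312)
c(-939, 441)/((1660*Q(-10))) = (441*(1 + 441*(-939)))/((1660*312)) = (441*(1 - 414099))/517920 = (441*(-414098))*(1/517920) = -182617218*1/517920 = -30436203/86320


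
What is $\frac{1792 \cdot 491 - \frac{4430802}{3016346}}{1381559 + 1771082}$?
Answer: $\frac{1326996978455}{4754728034893} \approx 0.27909$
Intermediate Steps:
$\frac{1792 \cdot 491 - \frac{4430802}{3016346}}{1381559 + 1771082} = \frac{879872 - \frac{2215401}{1508173}}{3152641} = \left(879872 - \frac{2215401}{1508173}\right) \frac{1}{3152641} = \frac{1326996978455}{1508173} \cdot \frac{1}{3152641} = \frac{1326996978455}{4754728034893}$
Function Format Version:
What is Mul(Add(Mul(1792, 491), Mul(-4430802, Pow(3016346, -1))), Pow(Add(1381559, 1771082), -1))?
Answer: Rational(1326996978455, 4754728034893) ≈ 0.27909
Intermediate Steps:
Mul(Add(Mul(1792, 491), Mul(-4430802, Pow(3016346, -1))), Pow(Add(1381559, 1771082), -1)) = Mul(Add(879872, Mul(-4430802, Rational(1, 3016346))), Pow(3152641, -1)) = Mul(Add(879872, Rational(-2215401, 1508173)), Rational(1, 3152641)) = Mul(Rational(1326996978455, 1508173), Rational(1, 3152641)) = Rational(1326996978455, 4754728034893)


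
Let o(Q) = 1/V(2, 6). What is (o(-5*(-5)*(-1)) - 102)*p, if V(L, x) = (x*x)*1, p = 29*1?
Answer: -106459/36 ≈ -2957.2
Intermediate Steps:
p = 29
V(L, x) = x**2 (V(L, x) = x**2*1 = x**2)
o(Q) = 1/36 (o(Q) = 1/(6**2) = 1/36)
(o(-5*(-5)*(-1)) - 102)*p = (1/36 - 102)*29 = -3671/36*29 = -106459/36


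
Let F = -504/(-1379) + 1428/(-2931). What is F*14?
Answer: -327992/192469 ≈ -1.7041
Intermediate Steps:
F = -23428/192469 (F = -504*(-1/1379) + 1428*(-1/2931) = 72/197 - 476/977 = -23428/192469 ≈ -0.12172)
F*14 = -23428/192469*14 = -327992/192469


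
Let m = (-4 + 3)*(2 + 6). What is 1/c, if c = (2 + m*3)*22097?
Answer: -1/486134 ≈ -2.0570e-6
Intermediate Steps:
m = -8 (m = -1*8 = -8)
c = -486134 (c = (2 - 8*3)*22097 = (2 - 24)*22097 = -22*22097 = -486134)
1/c = 1/(-486134) = -1/486134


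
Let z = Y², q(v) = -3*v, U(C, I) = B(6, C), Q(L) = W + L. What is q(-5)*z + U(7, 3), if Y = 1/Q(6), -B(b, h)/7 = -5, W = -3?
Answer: 110/3 ≈ 36.667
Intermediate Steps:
B(b, h) = 35 (B(b, h) = -7*(-5) = 35)
Q(L) = -3 + L
U(C, I) = 35
Y = ⅓ (Y = 1/(-3 + 6) = 1/3 = ⅓ ≈ 0.33333)
z = ⅑ (z = (⅓)² = ⅑ ≈ 0.11111)
q(-5)*z + U(7, 3) = -3*(-5)*(⅑) + 35 = 15*(⅑) + 35 = 5/3 + 35 = 110/3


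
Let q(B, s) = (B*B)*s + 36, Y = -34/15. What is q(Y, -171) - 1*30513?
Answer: -783889/25 ≈ -31356.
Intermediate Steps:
Y = -34/15 (Y = -34*1/15 = -34/15 ≈ -2.2667)
q(B, s) = 36 + s*B² (q(B, s) = B²*s + 36 = s*B² + 36 = 36 + s*B²)
q(Y, -171) - 1*30513 = (36 - 171*(-34/15)²) - 1*30513 = (36 - 171*1156/225) - 30513 = (36 - 21964/25) - 30513 = -21064/25 - 30513 = -783889/25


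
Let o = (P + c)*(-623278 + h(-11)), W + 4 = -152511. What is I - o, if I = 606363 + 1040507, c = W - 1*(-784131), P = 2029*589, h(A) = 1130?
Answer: 1136477532026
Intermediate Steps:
W = -152515 (W = -4 - 152511 = -152515)
P = 1195081
c = 631616 (c = -152515 - 1*(-784131) = -152515 + 784131 = 631616)
o = -1136475885156 (o = (1195081 + 631616)*(-623278 + 1130) = 1826697*(-622148) = -1136475885156)
I = 1646870
I - o = 1646870 - 1*(-1136475885156) = 1646870 + 1136475885156 = 1136477532026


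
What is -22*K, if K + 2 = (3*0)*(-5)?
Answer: 44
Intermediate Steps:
K = -2 (K = -2 + (3*0)*(-5) = -2 + 0*(-5) = -2 + 0 = -2)
-22*K = -22*(-2) = 44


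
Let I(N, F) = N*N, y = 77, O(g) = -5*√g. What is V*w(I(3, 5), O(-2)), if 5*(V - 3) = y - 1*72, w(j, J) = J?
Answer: -20*I*√2 ≈ -28.284*I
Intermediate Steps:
I(N, F) = N²
V = 4 (V = 3 + (77 - 1*72)/5 = 3 + (77 - 72)/5 = 3 + (⅕)*5 = 3 + 1 = 4)
V*w(I(3, 5), O(-2)) = 4*(-5*I*√2) = -20*I*√2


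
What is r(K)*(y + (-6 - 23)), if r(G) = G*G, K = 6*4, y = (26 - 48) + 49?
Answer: -1152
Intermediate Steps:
y = 27 (y = -22 + 49 = 27)
K = 24
r(G) = G²
r(K)*(y + (-6 - 23)) = 24²*(27 + (-6 - 23)) = 576*(27 - 29) = 576*(-2) = -1152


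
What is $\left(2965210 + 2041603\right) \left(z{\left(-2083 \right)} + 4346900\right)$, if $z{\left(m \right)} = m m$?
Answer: $43488121280457$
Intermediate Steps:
$z{\left(m \right)} = m^{2}$
$\left(2965210 + 2041603\right) \left(z{\left(-2083 \right)} + 4346900\right) = \left(2965210 + 2041603\right) \left(\left(-2083\right)^{2} + 4346900\right) = 5006813 \left(4338889 + 4346900\right) = 5006813 \cdot 8685789 = 43488121280457$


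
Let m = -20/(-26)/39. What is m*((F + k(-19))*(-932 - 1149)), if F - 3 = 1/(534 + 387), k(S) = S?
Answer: 306635350/466947 ≈ 656.68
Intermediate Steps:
F = 2764/921 (F = 3 + 1/(534 + 387) = 3 + 1/921 = 2764/921 ≈ 3.0011)
m = 10/507 (m = -20*(-1/26)*(1/39) = (10/13)*(1/39) = 10/507 ≈ 0.019724)
m*((F + k(-19))*(-932 - 1149)) = 10*((2764/921 - 19)*(-932 - 1149))/507 = 10*(-14735/921*(-2081))/507 = (10/507)*(30663535/921) = 306635350/466947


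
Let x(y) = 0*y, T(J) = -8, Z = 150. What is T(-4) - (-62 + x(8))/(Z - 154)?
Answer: -47/2 ≈ -23.500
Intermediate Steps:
x(y) = 0
T(-4) - (-62 + x(8))/(Z - 154) = -8 - (-62 + 0)/(150 - 154) = -8 - (-62)/(-4) = -8 - (-62)*(-1)/4 = -8 - 1*31/2 = -8 - 31/2 = -47/2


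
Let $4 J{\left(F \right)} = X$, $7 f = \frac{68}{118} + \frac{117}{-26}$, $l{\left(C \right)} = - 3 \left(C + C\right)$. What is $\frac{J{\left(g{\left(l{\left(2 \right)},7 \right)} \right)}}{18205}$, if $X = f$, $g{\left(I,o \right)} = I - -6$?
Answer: $- \frac{463}{60149320} \approx -7.6975 \cdot 10^{-6}$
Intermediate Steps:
$l{\left(C \right)} = - 6 C$ ($l{\left(C \right)} = - 3 \cdot 2 C = - 6 C$)
$g{\left(I,o \right)} = 6 + I$ ($g{\left(I,o \right)} = I + 6 = 6 + I$)
$f = - \frac{463}{826}$ ($f = \frac{\frac{68}{118} + \frac{117}{-26}}{7} = \frac{68 \cdot \frac{1}{118} + 117 \left(- \frac{1}{26}\right)}{7} = \frac{\frac{34}{59} - \frac{9}{2}}{7} = \frac{1}{7} \left(- \frac{463}{118}\right) = - \frac{463}{826} \approx -0.56053$)
$X = - \frac{463}{826} \approx -0.56053$
$J{\left(F \right)} = - \frac{463}{3304}$ ($J{\left(F \right)} = \frac{1}{4} \left(- \frac{463}{826}\right) = - \frac{463}{3304}$)
$\frac{J{\left(g{\left(l{\left(2 \right)},7 \right)} \right)}}{18205} = - \frac{463}{3304 \cdot 18205} = \left(- \frac{463}{3304}\right) \frac{1}{18205} = - \frac{463}{60149320}$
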